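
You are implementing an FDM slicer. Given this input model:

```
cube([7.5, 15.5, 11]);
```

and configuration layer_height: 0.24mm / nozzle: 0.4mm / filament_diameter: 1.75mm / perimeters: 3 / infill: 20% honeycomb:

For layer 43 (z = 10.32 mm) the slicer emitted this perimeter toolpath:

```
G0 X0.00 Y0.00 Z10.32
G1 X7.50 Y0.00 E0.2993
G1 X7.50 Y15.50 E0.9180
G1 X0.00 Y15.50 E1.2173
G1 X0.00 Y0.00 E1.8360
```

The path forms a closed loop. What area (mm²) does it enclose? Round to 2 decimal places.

Apply the shoelace formula to the sequence of (X, Y) vertices; enclosed area = 116.25 mm².

116.25 mm²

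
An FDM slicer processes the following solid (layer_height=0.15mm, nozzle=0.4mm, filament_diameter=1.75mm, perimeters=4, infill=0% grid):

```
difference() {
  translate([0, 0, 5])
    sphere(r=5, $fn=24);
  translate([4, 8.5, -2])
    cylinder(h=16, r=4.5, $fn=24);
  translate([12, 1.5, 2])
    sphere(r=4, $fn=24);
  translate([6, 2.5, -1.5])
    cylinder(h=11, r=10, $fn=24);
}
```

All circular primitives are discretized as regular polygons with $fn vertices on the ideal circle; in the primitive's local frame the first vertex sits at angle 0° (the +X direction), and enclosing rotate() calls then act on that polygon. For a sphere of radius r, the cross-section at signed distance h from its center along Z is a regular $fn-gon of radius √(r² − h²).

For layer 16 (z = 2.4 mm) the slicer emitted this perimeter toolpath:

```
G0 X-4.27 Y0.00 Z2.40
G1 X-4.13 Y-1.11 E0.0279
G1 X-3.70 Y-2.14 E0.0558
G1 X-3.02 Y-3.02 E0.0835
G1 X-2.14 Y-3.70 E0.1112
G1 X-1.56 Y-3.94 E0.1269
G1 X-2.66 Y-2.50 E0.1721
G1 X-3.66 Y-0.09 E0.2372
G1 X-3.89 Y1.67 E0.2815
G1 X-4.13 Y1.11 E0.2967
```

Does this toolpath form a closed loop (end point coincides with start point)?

Start point (G0): (-4.27, 0.00). End point (last G1): the path does not return to the start — open.

no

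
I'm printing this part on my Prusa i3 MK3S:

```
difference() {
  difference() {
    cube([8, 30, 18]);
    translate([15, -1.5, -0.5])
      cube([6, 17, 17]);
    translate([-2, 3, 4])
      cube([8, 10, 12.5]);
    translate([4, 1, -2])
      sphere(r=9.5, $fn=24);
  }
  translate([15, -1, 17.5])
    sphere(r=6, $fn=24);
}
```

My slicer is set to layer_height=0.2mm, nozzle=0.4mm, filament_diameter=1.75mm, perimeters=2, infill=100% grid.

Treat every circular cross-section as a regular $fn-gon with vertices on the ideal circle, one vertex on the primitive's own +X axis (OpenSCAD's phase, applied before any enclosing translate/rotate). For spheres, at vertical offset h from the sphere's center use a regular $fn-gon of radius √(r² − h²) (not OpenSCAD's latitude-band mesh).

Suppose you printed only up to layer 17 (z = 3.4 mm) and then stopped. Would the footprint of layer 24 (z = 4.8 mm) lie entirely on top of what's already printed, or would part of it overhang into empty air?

Compare the two slices. At z = 3.4: the cube (footprint 8×30) is included at this height (area 240.00 mm²); the cube at (15, -1.5) (footprint 6×17) is included at this height (area 102.00 mm²); the cube at (-2, 3) is absent (z outside [4, 16.5]); the r=9.5 sphere at (4, 1) slices to a regular 24-gon of circumradius 7.816 (√(r²−h²) with h=5.4 from center) (area = (24/2)·7.816²·sin(360°/24) = 189.74 mm²); After the difference (first − rest): starting from the 8×30 cube (240.00 mm²), the 6×17 cube at (15, -1.5) misses the remaining region (no effect); the r=9.5 sphere at (4, 1) partially overlaps it — only the 67.31 mm² overlap (of its 189.74 mm²) is removed, clipping the outline — area = 172.69 mm²; the sphere at (15, -1) is not intersected at this z (|z−center|=14.100 > r=6); Taking the first minus the rest: none of the subtracted shapes is present at this height, so that combined region is unchanged — area = 172.69 mm². At z = 4.8: the 8×30 cube contributes its full rectangle (area 240.00 mm²); the 6×17 cube at (15, -1.5) contributes its full rectangle (area 102.00 mm²); the cube at (-2, 3) (footprint 8×10) is included at this height (area 80.00 mm²); the r=9.5 sphere at (4, 1) contributes a regular 24-gon of circumradius √(9.5²−6.8²) = 6.634 (area = (24/2)·6.634²·sin(360°/24) = 136.69 mm²); Subtracting the remaining from the first: starting from the 8×30 cube (240.00 mm²), the 6×17 cube at (15, -1.5) misses the remaining region (no effect); the 8×10 cube at (-2, 3) partially overlaps it — only the 60.00 mm² overlap (of its 80.00 mm²) is removed, clipping the outline; the r=9.5 sphere at (4, 1) partially overlaps it — only the 31.67 mm² overlap (of its 136.69 mm²) is removed, clipping the outline — area = 148.33 mm²; the sphere at (15, -1) is not intersected at this z (|z−center|=12.700 > r=6); Subtracting the remaining from the first: none of the subtracted shapes is present at this height, so that combined region is unchanged — area = 148.33 mm². Checking containment: at z = 4.8 the cross-section extends beyond the z = 3.4 cross-section by about 2.62 mm².

part overhangs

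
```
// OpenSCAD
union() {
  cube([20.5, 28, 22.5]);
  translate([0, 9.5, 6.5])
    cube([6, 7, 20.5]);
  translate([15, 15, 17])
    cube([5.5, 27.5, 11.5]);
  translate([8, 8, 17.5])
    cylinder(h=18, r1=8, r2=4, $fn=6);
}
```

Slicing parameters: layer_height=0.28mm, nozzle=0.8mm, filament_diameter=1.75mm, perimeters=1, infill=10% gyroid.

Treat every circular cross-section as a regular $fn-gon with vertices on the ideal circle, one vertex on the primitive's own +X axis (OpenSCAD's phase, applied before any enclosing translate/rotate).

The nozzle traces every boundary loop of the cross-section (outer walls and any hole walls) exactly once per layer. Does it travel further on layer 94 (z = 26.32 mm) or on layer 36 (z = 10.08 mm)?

layer 94 (z = 26.32 mm)

Layer 94 (z = 26.32): the cube is not intersected at this z (z outside [0, 22.5]); the cube at (0, 9.5) is present — its section is the full 6×7 rectangle (perimeter 26.00 mm); the 5.5×27.5 cube at (15, 15) contributes its full rectangle (perimeter 66.00 mm); the cone at (8, 8) (r1=8→r2=4) has section circumradius 6.040 here — a regular 6-gon (perimeter = 2·6·6.040·sin(180°/6) = 36.24 mm); Combining (union): the regions partially overlap (shared area 7.82 mm²), so the edge portions inside another operand are dropped and the merged outline is re-measured after clipping — boundary = 116.01 mm. So its perimeter = 116.01 mm. Layer 36 (z = 10.08): the cube is present — its section is the full 20.5×28 rectangle (perimeter 97.00 mm); the 6×7 cube at (0, 9.5) contributes its full rectangle (perimeter 26.00 mm); the cube at (15, 15) does not reach this height (z outside [17, 28.5]); the cone at (8, 8) does not reach this height (z outside [17.5, 35.5]); Combining (union): the 6×7 cube at (0, 9.5) lies entirely inside the 20.5×28 cube, so the union is just the 20.5×28 cube — boundary = 97.00 mm. So its perimeter = 97.00 mm. Layer 94 is larger (116.01 vs 97.00 mm).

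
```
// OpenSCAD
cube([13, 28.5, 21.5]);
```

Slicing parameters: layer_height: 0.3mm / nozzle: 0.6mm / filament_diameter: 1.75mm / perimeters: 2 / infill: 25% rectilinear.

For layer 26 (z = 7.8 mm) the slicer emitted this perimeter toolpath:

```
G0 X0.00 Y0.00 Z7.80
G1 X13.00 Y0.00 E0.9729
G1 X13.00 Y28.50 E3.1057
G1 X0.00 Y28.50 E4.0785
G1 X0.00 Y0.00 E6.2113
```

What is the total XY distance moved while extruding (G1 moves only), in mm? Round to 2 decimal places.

Sum the Euclidean lengths of each G1 segment: total = 83.00 mm.

83.00 mm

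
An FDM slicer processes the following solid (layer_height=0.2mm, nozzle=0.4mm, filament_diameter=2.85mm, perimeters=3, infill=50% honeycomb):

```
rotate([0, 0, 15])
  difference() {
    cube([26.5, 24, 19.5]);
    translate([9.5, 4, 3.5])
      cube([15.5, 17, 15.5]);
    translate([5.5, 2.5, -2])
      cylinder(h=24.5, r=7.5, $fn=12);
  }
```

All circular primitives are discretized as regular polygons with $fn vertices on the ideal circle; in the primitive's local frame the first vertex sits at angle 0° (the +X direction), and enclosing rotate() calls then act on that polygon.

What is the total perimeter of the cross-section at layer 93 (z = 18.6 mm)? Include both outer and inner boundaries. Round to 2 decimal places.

At z = 18.6 mm: the 26.5×24 cube contributes its full rectangle (perimeter 101.00 mm); the cube at (9.5, 4) (footprint 15.5×17) is included at this height (perimeter 65.00 mm); the r=7.5 cylinder at (5.5, 2.5) gives a regular 12-gon of circumradius 7.5 (constant along its height) (perimeter = 2·12·7.500·sin(180°/12) = 46.59 mm); Subtracting the remaining from the first: starting from the 26.5×24 cube, the 15.5×17 cube at (9.5, 4) lies wholly inside it (removes its full 263.50 mm² and its 65.00 mm outline becomes a hole wall); the r=7.5 cylinder at (5.5, 2.5) partially overlaps it — only the 100.52 mm² overlap (of its 168.75 mm²) is removed, clipping the outline — boundary = 153.32 mm; (whole slice rotated 15° about Z — lengths, areas and connectivity unchanged). Overall, the cross-section is a single solid region. Total boundary length (outer) = 153.32 mm.

153.32 mm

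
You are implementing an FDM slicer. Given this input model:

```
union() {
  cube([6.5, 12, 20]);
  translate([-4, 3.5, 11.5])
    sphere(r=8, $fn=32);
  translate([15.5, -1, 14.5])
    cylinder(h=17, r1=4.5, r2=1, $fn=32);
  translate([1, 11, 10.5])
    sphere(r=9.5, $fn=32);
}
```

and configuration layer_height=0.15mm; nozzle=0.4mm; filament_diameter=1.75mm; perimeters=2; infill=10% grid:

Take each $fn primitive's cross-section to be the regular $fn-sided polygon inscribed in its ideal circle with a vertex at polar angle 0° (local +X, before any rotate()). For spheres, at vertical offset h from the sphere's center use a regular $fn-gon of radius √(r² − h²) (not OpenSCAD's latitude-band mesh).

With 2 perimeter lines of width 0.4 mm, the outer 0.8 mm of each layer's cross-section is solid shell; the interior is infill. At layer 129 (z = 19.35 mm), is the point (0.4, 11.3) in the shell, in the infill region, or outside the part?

At z = 19.35 mm: the cube (footprint 6.5×12) is included at this height; the r=8 sphere at (-4, 3.5) slices to a regular 32-gon of circumradius 1.542 (√(r²−h²) with h=7.85 from center); the cone at (15.5, -1) (r1=4.5→r2=1) has section circumradius 3.501 here — a regular 32-gon; the r=9.5 sphere at (1, 11) slices to a regular 32-gon of circumradius 3.454 (√(r²−h²) with h=8.85 from center); Combining (union): the regions partially overlap (shared area 17.09 mm²), so overlapping operands fuse into one piece — 3 connected regions. Overall, the cross-section has 3 separate islands. The nearest boundary edge runs (-2.19, 12.32)→(-1.87, 12.92); distance from the point to it = 2.77 mm. (Shell/infill is judged within the island containing the point — the largest one.) The point is inside the cross-section and 2.77 mm from the nearest boundary — more than the 0.8 mm shell width (2 × 0.4), so it's in the infill interior.

infill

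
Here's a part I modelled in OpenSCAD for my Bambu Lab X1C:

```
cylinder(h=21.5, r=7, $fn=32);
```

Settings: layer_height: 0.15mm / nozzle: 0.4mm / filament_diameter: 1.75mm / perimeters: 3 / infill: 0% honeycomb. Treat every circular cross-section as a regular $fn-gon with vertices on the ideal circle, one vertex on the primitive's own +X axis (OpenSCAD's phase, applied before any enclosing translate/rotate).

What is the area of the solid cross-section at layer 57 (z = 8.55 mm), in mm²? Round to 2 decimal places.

At z = 8.55 mm: the cylinder: section is a regular 32-gon, circumradius r=7 (area = (32/2)·7.000²·sin(360°/32) = 152.95 mm²). Overall, the cross-section is a single solid region. Net area = 152.95 mm².

152.95 mm²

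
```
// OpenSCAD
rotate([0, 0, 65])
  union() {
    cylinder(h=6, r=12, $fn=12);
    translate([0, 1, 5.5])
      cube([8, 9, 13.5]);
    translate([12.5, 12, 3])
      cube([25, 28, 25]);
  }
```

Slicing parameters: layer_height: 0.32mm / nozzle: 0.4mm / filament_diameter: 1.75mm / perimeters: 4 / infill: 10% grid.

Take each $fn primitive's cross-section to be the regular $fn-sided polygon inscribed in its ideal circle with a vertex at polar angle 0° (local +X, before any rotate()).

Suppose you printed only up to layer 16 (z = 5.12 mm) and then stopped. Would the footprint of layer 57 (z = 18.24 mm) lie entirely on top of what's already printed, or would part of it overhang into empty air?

Compare the two slices. At z = 5.12: the r=12 cylinder gives a regular 12-gon of circumradius 12 (constant along its height) (area = (12/2)·12.000²·sin(360°/12) = 432.00 mm²); the cube at (0, 1) does not reach this height (z outside [5.5, 19]); the cube at (12.5, 12) (footprint 25×28) is included at this height (area 700.00 mm²); Merging all regions: the 2 present regions are separate (no shared area or edge), so areas and boundary lengths simply add and each stays a separate island — area = 1132.00 mm²; (whole slice rotated 65° about Z — lengths, areas and connectivity unchanged). At z = 18.24: the cylinder is not intersected at this z (z outside [0, 6]); the cube at (0, 1) (footprint 8×9) is included at this height (area 72.00 mm²); the cube at (12.5, 12) is present — its section is the full 25×28 rectangle (area 700.00 mm²); Combining (union): the 2 present regions are separate (no shared area or edge), so areas and boundary lengths simply add and each stays a separate island — area = 772.00 mm²; (rotated 65° about Z; rotation is an isometry so areas/perimeters/island counts are preserved). Checking containment: at z = 18.24 the cross-section extends beyond the z = 5.12 cross-section by about 1.29 mm².

part overhangs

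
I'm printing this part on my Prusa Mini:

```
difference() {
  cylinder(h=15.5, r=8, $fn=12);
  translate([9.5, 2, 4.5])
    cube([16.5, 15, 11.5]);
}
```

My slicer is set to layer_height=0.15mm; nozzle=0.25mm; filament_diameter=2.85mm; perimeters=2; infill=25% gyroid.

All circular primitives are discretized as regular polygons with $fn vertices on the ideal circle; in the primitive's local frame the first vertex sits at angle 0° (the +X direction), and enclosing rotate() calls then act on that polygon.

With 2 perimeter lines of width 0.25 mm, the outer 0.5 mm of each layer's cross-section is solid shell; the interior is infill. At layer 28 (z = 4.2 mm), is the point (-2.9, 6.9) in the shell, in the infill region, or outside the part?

At z = 4.2 mm: the r=8 cylinder gives a regular 12-gon of circumradius 8 (constant along its height); the cube at (9.5, 2) is absent (z outside [4.5, 16]); Taking the first minus the rest: none of the subtracted shapes is present at this height, so the r=8 cylinder is unchanged — 1 connected region. Overall, the cross-section is a single solid region. The nearest boundary edge runs (0.00, 8.00)→(-4.00, 6.93); distance from the point to it = 0.31 mm. The point is inside the cross-section, 0.31 mm from the nearest boundary — within the 0.5 mm shell band (2 × 0.25).

shell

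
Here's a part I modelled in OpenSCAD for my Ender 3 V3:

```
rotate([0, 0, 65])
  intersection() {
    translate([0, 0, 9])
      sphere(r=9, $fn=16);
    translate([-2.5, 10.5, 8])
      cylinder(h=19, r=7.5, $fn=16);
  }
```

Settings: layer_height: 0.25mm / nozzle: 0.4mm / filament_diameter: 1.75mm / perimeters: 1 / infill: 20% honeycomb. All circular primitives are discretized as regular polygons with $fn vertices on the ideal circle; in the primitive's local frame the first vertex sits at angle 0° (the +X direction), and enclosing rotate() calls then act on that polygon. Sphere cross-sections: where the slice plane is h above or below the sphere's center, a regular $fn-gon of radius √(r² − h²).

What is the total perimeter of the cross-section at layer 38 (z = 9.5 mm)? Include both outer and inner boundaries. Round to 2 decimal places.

At z = 9.5 mm: the r=9 sphere contributes a regular 16-gon of circumradius √(9²−0.5²) = 8.986 (perimeter = 2·16·8.986·sin(180°/16) = 56.10 mm); the r=7.5 cylinder at (-2.5, 10.5) contributes a regular 16-gon of circumradius 7.5 (perimeter = 2·16·7.500·sin(180°/16) = 46.82 mm); Keeping only the common overlap: the r=7.5 cylinder at (-2.5, 10.5) partially overlaps the r=9 sphere; clipping to the common part keeps 45.96 mm² — boundary = 27.56 mm; (whole slice rotated 65° about Z — lengths, areas and connectivity unchanged). Overall, the cross-section is a single solid region. Total boundary length (outer) = 27.56 mm.

27.56 mm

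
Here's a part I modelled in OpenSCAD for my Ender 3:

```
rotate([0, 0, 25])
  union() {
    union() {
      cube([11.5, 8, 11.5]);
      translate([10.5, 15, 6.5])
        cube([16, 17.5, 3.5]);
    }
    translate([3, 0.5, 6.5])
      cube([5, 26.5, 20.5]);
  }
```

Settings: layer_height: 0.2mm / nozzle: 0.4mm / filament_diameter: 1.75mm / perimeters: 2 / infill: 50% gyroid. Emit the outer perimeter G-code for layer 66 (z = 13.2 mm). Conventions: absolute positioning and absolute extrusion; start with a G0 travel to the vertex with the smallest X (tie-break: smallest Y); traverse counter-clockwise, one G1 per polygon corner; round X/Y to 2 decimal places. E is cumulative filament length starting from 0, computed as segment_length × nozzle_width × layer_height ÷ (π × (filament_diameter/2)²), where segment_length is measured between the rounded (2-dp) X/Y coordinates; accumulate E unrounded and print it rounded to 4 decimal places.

G0 X-8.69 Y25.74 Z13.20
G1 X2.51 Y1.72 E0.8815
G1 X7.04 Y3.83 E1.0477
G1 X-4.16 Y27.85 E1.9292
G1 X-8.69 Y25.74 E2.0954

At z = 13.2 mm: the cube is not intersected at this z (z outside [0, 11.5]); the cube at (10.5, 15) does not reach this height (z outside [6.5, 10]); Merging all regions: nothing is present at this height; the cube at (3, 0.5) (footprint 5×26.5) is included at this height; Merging all regions: only the 5×26.5 cube at (3, 0.5) is present, so the union is just that shape — 1 connected region; (whole slice rotated 25° about Z — lengths, areas and connectivity unchanged). The outline is a single polygon with 4 vertices. Extrusion per mm of travel: 0.4 × 0.2 / (π × 0.875²) = 0.033260. Accumulating E over each segment gives final E = 2.0954.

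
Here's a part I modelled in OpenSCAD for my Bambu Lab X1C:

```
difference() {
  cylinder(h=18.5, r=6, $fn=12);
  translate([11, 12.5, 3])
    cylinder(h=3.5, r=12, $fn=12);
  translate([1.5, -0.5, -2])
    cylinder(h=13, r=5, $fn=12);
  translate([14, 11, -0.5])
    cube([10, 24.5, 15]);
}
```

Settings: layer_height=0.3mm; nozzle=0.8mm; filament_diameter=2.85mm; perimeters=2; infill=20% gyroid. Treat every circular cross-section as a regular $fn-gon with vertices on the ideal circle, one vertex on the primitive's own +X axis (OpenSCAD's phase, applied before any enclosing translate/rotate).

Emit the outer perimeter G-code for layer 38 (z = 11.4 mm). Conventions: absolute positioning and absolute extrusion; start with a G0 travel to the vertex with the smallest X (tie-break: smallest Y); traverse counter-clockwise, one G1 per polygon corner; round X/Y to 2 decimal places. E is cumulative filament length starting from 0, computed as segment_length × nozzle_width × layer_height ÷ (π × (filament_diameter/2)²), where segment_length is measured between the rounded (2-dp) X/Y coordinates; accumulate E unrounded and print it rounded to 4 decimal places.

G0 X-6.00 Y0.00 Z11.40
G1 X-5.20 Y-3.00 E0.1168
G1 X-3.00 Y-5.20 E0.2339
G1 X0.00 Y-6.00 E0.3507
G1 X3.00 Y-5.20 E0.4675
G1 X5.20 Y-3.00 E0.5845
G1 X6.00 Y0.00 E0.7013
G1 X5.20 Y3.00 E0.8181
G1 X3.00 Y5.20 E0.9352
G1 X0.00 Y6.00 E1.0520
G1 X-3.00 Y5.20 E1.1688
G1 X-5.20 Y3.00 E1.2858
G1 X-6.00 Y0.00 E1.4027

At z = 11.4 mm: the r=6 cylinder gives a regular 12-gon of circumradius 6 (constant along its height); the cylinder at (11, 12.5) is not intersected at this z (z outside [3, 6.5]); the cylinder at (1.5, -0.5) is absent (z outside [-2, 11]); the cube at (14, 11) (footprint 10×24.5) is included at this height; Subtracting the remaining from the first: starting from the r=6 cylinder, the 10×24.5 cube at (14, 11) misses the remaining region (no effect) — 1 connected region. The outline is a single polygon with 12 vertices. Extrusion per mm of travel: 0.8 × 0.3 / (π × 1.425²) = 0.037621. Accumulating E over each segment gives final E = 1.4027.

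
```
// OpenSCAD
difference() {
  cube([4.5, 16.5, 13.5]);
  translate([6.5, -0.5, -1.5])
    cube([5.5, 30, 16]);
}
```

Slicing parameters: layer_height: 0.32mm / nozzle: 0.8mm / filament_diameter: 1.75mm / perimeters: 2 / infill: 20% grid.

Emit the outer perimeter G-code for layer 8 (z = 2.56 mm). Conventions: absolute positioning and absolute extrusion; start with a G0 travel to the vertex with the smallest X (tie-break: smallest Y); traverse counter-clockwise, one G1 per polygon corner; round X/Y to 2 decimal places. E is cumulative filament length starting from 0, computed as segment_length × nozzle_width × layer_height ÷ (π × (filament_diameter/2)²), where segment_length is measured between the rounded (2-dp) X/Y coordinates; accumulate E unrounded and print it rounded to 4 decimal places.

G0 X0.00 Y0.00 Z2.56
G1 X4.50 Y0.00 E0.4789
G1 X4.50 Y16.50 E2.2351
G1 X0.00 Y16.50 E2.7140
G1 X0.00 Y0.00 E4.4702

At z = 2.56 mm: the cube is present — its section is the full 4.5×16.5 rectangle; the cube at (6.5, -0.5) (footprint 5.5×30) is included at this height; After the difference (first − rest): starting from the 4.5×16.5 cube, the 5.5×30 cube at (6.5, -0.5) misses the remaining region (no effect) — 1 connected region. The outline is a single polygon with 4 vertices. Extrusion per mm of travel: 0.8 × 0.32 / (π × 0.875²) = 0.106432. Accumulating E over each segment gives final E = 4.4702.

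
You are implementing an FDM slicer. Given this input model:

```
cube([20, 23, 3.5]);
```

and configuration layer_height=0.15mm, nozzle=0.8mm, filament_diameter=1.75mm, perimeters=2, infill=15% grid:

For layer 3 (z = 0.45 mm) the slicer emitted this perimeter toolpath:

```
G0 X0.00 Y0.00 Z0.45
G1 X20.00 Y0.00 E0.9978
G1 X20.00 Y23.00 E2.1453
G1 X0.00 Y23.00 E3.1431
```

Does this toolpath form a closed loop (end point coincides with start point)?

no

Start point (G0): (0.00, 0.00). End point (last G1): the path does not return to the start — open.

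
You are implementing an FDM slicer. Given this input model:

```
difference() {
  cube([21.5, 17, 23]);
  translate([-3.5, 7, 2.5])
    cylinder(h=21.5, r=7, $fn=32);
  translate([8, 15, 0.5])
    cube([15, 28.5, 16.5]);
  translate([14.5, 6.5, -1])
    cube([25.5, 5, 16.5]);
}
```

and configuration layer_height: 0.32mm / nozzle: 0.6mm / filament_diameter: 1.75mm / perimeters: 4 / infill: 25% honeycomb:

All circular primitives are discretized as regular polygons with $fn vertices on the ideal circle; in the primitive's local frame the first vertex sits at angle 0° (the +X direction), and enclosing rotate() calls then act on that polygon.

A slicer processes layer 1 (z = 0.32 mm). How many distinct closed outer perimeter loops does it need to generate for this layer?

1

At z = 0.32 mm: the cube (footprint 21.5×17) is included at this height; the cylinder at (-3.5, 7) is not intersected at this z (z outside [2.5, 24]); the cube at (8, 15) is not intersected at this z (z outside [0.5, 17]); the cube at (14.5, 6.5) (footprint 25.5×5) is included at this height; After the difference (first − rest): starting from the 21.5×17 cube, the 25.5×5 cube at (14.5, 6.5) partially overlaps it — only the 35.00 mm² overlap (of its 127.50 mm²) is removed, clipping the outline — 1 connected region. The result has 1 disconnected region.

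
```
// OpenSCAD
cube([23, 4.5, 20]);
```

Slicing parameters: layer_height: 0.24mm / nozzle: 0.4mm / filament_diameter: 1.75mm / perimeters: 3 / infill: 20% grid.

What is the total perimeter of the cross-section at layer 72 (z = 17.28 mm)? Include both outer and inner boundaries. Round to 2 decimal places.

At z = 17.28 mm: the 23×4.5 cube contributes its full rectangle (perimeter 55.00 mm). Overall, the cross-section is a single solid region. Total boundary length (outer) = 55.00 mm.

55.00 mm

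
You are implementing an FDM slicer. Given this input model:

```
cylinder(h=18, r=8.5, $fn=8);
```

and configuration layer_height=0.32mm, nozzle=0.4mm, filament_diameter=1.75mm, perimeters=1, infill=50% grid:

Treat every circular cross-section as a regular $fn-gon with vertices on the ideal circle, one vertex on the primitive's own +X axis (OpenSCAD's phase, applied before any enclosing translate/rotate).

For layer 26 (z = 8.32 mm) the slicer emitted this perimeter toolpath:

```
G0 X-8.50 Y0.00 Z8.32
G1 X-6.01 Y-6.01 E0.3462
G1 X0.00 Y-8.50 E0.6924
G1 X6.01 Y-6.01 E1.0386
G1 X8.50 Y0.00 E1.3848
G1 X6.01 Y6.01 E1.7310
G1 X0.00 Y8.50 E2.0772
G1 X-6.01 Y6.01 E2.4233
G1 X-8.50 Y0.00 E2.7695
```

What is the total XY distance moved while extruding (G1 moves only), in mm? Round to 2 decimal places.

Sum the Euclidean lengths of each G1 segment: total = 52.04 mm.

52.04 mm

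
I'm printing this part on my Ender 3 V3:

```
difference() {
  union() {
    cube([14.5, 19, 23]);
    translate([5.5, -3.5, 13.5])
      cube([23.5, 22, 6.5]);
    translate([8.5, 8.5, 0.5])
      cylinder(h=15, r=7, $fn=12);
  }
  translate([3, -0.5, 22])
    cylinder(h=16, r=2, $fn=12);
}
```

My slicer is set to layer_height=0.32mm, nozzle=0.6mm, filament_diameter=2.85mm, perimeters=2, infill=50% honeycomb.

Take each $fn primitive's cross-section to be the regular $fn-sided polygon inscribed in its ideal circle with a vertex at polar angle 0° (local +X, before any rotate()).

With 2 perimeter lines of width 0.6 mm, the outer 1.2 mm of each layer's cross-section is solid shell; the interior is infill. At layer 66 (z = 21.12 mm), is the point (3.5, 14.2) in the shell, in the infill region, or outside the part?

infill

At z = 21.12 mm: the cube is present — its section is the full 14.5×19 rectangle; the cube at (5.5, -3.5) does not reach this height (z outside [13.5, 20]); the cylinder at (8.5, 8.5) is absent (z outside [0.5, 15.5]); Taking the union: only the 14.5×19 cube is present, so the union is just that shape — 1 connected region; the cylinder at (3, -0.5) does not reach this height (z outside [22, 38]); Subtracting the remaining from the first: none of the subtracted shapes is present at this height, so that combined region is unchanged — 1 connected region. Overall, the cross-section is a single solid region. The nearest boundary edge runs (0.00, 19.00)→(0.00, 0.00); distance from the point to it = 3.50 mm. The point is inside the cross-section and 3.50 mm from the nearest boundary — more than the 1.2 mm shell width (2 × 0.6), so it's in the infill interior.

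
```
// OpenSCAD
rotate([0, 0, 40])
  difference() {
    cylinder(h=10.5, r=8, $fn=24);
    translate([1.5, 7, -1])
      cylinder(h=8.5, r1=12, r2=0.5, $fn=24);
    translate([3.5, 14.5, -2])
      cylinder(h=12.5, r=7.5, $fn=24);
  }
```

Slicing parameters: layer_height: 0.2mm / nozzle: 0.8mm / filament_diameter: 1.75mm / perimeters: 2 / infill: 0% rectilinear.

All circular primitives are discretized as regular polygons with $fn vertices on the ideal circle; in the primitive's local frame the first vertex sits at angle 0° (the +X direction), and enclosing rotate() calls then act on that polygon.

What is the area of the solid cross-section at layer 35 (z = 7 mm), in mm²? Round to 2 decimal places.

194.57 mm²

At z = 7 mm: the cylinder: section is a regular 24-gon, circumradius r=8 (area = (24/2)·8.000²·sin(360°/24) = 198.77 mm²); the cone at (1.5, 7) contributes a regular 24-gon of circumradius 1.176 (interpolated between r1=12 and r2=0.5 at t=0.941) (area = (24/2)·1.176²·sin(360°/24) = 4.30 mm²); the r=7.5 cylinder at (3.5, 14.5) contributes a regular 24-gon of circumradius 7.5 (area = (24/2)·7.500²·sin(360°/24) = 174.70 mm²); Taking the first minus the rest: starting from the r=8 cylinder (198.77 mm²), the cone at (1.5, 7) partially overlaps it — only the 3.83 mm² overlap (of its 4.30 mm²) is removed, clipping the outline; the r=7.5 cylinder at (3.5, 14.5) partially overlaps it — only the 0.37 mm² overlap (of its 174.70 mm²) is removed, clipping the outline — area = 194.57 mm²; (whole slice rotated 40° about Z — lengths, areas and connectivity unchanged). Overall, the cross-section is a single solid region. Net area = 194.57 mm².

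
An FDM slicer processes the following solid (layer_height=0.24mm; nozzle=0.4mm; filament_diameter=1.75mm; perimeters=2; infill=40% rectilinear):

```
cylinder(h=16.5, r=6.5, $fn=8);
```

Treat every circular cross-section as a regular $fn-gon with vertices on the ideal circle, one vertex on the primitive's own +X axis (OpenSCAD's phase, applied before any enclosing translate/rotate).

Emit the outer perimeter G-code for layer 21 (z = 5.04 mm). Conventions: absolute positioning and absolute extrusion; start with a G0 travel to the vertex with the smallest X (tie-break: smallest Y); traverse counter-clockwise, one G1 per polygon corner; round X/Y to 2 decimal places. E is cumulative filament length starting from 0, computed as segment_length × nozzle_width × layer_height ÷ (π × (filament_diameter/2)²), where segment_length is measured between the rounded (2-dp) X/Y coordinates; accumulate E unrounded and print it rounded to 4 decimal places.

At z = 5.04 mm: the cylinder: section is a regular 8-gon, circumradius r=6.5. The outline is a single polygon with 8 vertices. Extrusion per mm of travel: 0.4 × 0.24 / (π × 0.875²) = 0.039912. Accumulating E over each segment gives final E = 1.5891.

G0 X-6.50 Y0.00 Z5.04
G1 X-4.60 Y-4.60 E0.1986
G1 X0.00 Y-6.50 E0.3973
G1 X4.60 Y-4.60 E0.5959
G1 X6.50 Y0.00 E0.7946
G1 X4.60 Y4.60 E0.9932
G1 X0.00 Y6.50 E1.1918
G1 X-4.60 Y4.60 E1.3905
G1 X-6.50 Y0.00 E1.5891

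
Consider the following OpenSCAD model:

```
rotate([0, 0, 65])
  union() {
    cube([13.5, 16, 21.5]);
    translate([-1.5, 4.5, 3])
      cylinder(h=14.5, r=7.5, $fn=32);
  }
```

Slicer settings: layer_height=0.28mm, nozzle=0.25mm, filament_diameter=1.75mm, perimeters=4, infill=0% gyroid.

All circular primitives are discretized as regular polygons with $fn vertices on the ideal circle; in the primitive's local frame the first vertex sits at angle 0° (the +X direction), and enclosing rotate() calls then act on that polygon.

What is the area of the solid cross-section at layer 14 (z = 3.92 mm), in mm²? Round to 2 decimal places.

At z = 3.92 mm: the cube (footprint 13.5×16) is included at this height (area 216.00 mm²); the cylinder at (-1.5, 4.5): section is a regular 32-gon, circumradius r=7.5 (area = (32/2)·7.500²·sin(360°/32) = 175.58 mm²); Taking the union: the regions partially overlap — summed areas 391.58 mm² minus the doubly-counted overlap 57.49 mm² gives 334.09 mm² — area = 334.09 mm²; (whole slice rotated 65° about Z — lengths, areas and connectivity unchanged). Overall, the cross-section is a single solid region. Net area = 334.09 mm².

334.09 mm²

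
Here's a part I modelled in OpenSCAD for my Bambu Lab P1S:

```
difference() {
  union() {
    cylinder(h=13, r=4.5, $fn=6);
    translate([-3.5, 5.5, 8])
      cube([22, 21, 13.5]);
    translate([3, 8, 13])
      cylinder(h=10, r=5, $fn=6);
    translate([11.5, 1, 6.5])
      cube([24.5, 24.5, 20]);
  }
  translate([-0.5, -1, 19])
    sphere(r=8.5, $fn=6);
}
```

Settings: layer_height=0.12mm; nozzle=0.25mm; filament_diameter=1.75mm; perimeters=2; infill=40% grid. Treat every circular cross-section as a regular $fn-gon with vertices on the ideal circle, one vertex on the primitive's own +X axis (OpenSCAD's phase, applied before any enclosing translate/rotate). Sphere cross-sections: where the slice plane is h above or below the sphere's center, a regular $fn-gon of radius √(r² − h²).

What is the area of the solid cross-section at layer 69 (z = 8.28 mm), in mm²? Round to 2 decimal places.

At z = 8.28 mm: the r=4.5 cylinder gives a regular 6-gon of circumradius 4.5 (constant along its height) (area = (6/2)·4.500²·sin(360°/6) = 52.61 mm²); the 22×21 cube at (-3.5, 5.5) contributes its full rectangle (area 462.00 mm²); the cylinder at (3, 8) does not reach this height (z outside [13, 23]); the 24.5×24.5 cube at (11.5, 1) contributes its full rectangle (area 600.25 mm²); Combining (union): the regions partially overlap — summed areas 1114.86 mm² minus the doubly-counted overlap 140.00 mm² gives 974.86 mm² — area = 974.86 mm²; the sphere at (-0.5, -1) is absent (|z−center|=10.720 > r=8.5); Subtracting the remaining from the first: none of the subtracted shapes is present at this height, so that combined region is unchanged — area = 974.86 mm². Overall, the cross-section has 2 separate islands. Net area = 974.86 mm².

974.86 mm²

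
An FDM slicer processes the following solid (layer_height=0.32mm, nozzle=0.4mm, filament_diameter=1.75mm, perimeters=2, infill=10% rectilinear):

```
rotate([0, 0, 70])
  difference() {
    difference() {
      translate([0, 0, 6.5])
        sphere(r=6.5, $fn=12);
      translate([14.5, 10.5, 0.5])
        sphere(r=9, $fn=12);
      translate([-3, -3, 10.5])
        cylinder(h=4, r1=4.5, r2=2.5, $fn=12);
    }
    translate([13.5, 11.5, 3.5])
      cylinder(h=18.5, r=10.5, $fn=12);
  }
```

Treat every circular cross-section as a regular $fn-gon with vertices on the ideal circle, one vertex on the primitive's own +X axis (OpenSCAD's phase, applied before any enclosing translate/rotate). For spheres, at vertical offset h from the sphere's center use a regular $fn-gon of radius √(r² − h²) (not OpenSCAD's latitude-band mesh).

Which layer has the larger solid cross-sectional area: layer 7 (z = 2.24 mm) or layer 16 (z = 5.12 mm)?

layer 16 (z = 5.12 mm)

Layer 7 (z = 2.24): the r=6.5 sphere contributes a regular 12-gon of circumradius √(6.5²−4.26²) = 4.909 (area = (12/2)·4.909²·sin(360°/12) = 72.31 mm²); the sphere at (14.5, 10.5): section is a regular 12-gon, circumradius = √(r²−h²) = √(9²−1.74²) = 8.830 (area = (12/2)·8.830²·sin(360°/12) = 233.92 mm²); the cone at (-3, -3) does not reach this height (z outside [10.5, 14.5]); Taking the first minus the rest: starting from the r=6.5 sphere (72.31 mm²), the r=9 sphere at (14.5, 10.5) misses the remaining region (no effect) — area = 72.31 mm²; the cylinder at (13.5, 11.5) is not intersected at this z (z outside [3.5, 22]); Subtracting the remaining from the first: none of the subtracted shapes is present at this height, so that combined region is unchanged — area = 72.31 mm²; (whole slice rotated 70° about Z — lengths, areas and connectivity unchanged). So its area = 72.31 mm². Layer 16 (z = 5.12): the r=6.5 sphere slices to a regular 12-gon of circumradius 6.352 (√(r²−h²) with h=1.38 from center) (area = (12/2)·6.352²·sin(360°/12) = 121.04 mm²); the r=9 sphere at (14.5, 10.5) contributes a regular 12-gon of circumradius √(9²−4.62²) = 7.724 (area = (12/2)·7.724²·sin(360°/12) = 178.97 mm²); the cone at (-3, -3) does not reach this height (z outside [10.5, 14.5]); After the difference (first − rest): starting from the r=6.5 sphere (121.04 mm²), the r=9 sphere at (14.5, 10.5) misses the remaining region (no effect) — area = 121.04 mm²; the r=10.5 cylinder at (13.5, 11.5) gives a regular 12-gon of circumradius 10.5 (constant along its height) (area = (12/2)·10.500²·sin(360°/12) = 330.75 mm²); After the difference (first − rest): starting from the result so far (121.04 mm²), the r=10.5 cylinder at (13.5, 11.5) misses the remaining region (no effect) — area = 121.04 mm²; (whole slice rotated 70° about Z — lengths, areas and connectivity unchanged). So its area = 121.04 mm². Layer 16 is larger (121.04 vs 72.31 mm²).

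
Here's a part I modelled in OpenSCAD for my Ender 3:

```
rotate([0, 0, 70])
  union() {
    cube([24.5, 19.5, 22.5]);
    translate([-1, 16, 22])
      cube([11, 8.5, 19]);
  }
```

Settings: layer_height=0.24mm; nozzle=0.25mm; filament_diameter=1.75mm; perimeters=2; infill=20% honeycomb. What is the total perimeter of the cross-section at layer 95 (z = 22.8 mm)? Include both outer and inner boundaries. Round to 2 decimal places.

At z = 22.8 mm: the cube is absent (z outside [0, 22.5]); the cube at (-1, 16) is present — its section is the full 11×8.5 rectangle (perimeter 39.00 mm); Taking the union: only the 11×8.5 cube at (-1, 16) is present, so the union is just that shape — boundary = 39.00 mm; (rotated 70° about Z; rotation is an isometry so areas/perimeters/island counts are preserved). Overall, the cross-section is a single solid region. Total boundary length (outer) = 39.00 mm.

39.00 mm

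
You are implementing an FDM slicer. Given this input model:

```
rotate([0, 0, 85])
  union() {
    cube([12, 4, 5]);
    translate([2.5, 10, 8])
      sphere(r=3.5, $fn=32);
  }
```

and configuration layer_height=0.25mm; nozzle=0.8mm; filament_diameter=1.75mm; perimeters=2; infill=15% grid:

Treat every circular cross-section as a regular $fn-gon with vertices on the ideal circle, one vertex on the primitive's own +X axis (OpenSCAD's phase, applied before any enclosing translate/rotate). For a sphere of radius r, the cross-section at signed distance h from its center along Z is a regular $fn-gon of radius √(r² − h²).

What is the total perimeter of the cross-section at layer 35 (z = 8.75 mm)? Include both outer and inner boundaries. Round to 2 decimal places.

At z = 8.75 mm: the cube is not intersected at this z (z outside [0, 5]); the sphere at (2.5, 10): section is a regular 32-gon, circumradius = √(r²−h²) = √(3.5²−0.75²) = 3.419 (perimeter = 2·32·3.419·sin(180°/32) = 21.45 mm); Taking the union: only the r=3.5 sphere at (2.5, 10) is present, so the union is just that shape — boundary = 21.45 mm; (rotated 85° about Z; rotation is an isometry so areas/perimeters/island counts are preserved). Overall, the cross-section is a single solid region. Total boundary length (outer) = 21.45 mm.

21.45 mm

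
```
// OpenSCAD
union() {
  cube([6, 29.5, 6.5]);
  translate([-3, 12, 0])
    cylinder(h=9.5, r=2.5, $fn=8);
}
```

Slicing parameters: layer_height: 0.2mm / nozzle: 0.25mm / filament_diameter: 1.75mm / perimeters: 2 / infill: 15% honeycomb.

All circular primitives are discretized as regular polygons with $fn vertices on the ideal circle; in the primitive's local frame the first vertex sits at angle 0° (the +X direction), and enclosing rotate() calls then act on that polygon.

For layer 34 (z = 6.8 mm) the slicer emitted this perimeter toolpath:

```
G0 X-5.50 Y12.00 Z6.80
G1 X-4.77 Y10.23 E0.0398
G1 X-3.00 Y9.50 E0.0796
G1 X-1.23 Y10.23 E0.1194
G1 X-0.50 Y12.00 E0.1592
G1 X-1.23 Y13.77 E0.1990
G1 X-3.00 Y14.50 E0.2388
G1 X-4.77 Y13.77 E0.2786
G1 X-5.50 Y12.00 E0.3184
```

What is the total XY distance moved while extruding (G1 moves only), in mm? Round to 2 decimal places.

15.32 mm

Sum the Euclidean lengths of each G1 segment: total = 15.32 mm.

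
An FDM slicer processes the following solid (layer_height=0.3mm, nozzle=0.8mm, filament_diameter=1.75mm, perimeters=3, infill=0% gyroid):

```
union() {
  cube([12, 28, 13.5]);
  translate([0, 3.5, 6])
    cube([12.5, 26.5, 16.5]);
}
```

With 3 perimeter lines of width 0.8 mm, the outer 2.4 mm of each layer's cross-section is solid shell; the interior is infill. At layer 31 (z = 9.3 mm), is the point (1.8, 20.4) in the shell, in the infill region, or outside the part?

At z = 9.3 mm: the cube is present — its section is the full 12×28 rectangle; the 12.5×26.5 cube at (0, 3.5) contributes its full rectangle; Merging all regions: the regions partially overlap (shared area 294.00 mm²), so overlapping operands fuse into one piece — 1 connected region. Overall, the cross-section is a single solid region. The nearest boundary edge runs (0.00, 3.50)→(0.00, 28.00); distance from the point to it = 1.80 mm. The point is inside the cross-section, 1.80 mm from the nearest boundary — within the 2.4 mm shell band (3 × 0.8).

shell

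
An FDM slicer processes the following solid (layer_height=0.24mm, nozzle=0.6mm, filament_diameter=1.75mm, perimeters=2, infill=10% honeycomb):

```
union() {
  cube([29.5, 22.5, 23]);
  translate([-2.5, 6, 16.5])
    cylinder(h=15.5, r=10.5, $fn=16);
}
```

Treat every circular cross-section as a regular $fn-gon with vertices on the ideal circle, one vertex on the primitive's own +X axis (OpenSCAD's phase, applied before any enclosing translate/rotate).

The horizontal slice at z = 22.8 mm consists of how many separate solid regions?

1

At z = 22.8 mm: the 29.5×22.5 cube contributes its full rectangle; the r=10.5 cylinder at (-2.5, 6) contributes a regular 16-gon of circumradius 10.5; Merging all regions: the regions partially overlap (shared area 102.25 mm²), so overlapping operands fuse into one piece — 1 connected region. The result has 1 disconnected region.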